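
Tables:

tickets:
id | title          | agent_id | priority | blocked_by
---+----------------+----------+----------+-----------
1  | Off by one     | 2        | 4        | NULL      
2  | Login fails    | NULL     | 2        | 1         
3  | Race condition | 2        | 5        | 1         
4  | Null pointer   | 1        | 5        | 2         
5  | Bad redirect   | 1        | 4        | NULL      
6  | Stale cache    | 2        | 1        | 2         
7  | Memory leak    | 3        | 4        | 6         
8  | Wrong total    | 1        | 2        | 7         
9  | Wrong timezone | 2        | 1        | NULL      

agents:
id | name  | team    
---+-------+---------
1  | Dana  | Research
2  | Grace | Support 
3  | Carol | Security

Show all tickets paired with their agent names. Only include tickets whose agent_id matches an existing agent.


INNER JOIN keeps only tickets rows whose agent_id matches an id in agents. Walk through each ticket:
  - ticket 1 (Off by one): agent_id=2 -> matches Grace
  - ticket 2 (Login fails): agent_id=NULL, no match -> dropped
  - ticket 3 (Race condition): agent_id=2 -> matches Grace
  - ticket 4 (Null pointer): agent_id=1 -> matches Dana
  - ticket 5 (Bad redirect): agent_id=1 -> matches Dana
  - ticket 6 (Stale cache): agent_id=2 -> matches Grace
  - ticket 7 (Memory leak): agent_id=3 -> matches Carol
  - ticket 8 (Wrong total): agent_id=1 -> matches Dana
  - ticket 9 (Wrong timezone): agent_id=2 -> matches Grace
So 1 of 9 rows is dropped.

SQL:
SELECT a.title, b.name AS agent
FROM tickets a
INNER JOIN agents b ON a.agent_id = b.id

Result:
title          | agent
---------------+------
Off by one     | Grace
Race condition | Grace
Null pointer   | Dana 
Bad redirect   | Dana 
Stale cache    | Grace
Memory leak    | Carol
Wrong total    | Dana 
Wrong timezone | Grace


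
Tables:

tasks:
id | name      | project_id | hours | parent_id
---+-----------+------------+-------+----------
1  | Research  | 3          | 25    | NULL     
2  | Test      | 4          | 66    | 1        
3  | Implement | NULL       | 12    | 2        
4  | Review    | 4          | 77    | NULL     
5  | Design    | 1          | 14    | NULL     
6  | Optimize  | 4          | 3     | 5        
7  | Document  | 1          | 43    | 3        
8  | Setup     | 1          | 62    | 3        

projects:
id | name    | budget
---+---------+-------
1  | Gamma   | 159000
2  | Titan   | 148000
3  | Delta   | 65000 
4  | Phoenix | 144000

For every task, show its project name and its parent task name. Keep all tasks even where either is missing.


Two LEFT JOINs from the same base table tasks: one to projects via project_id, one to tasks itself via parent_id. Both are LEFT so every task is preserved.
Match against projects:
  - task 1 (Research): project_id=3 -> matches Delta
  - task 2 (Test): project_id=4 -> matches Phoenix
  - task 3 (Implement): project_id=NULL, no match -> kept with NULL
  - task 4 (Review): project_id=4 -> matches Phoenix
  - task 5 (Design): project_id=1 -> matches Gamma
  - task 6 (Optimize): project_id=4 -> matches Phoenix
  - task 7 (Document): project_id=1 -> matches Gamma
  - task 8 (Setup): project_id=1 -> matches Gamma
Match against tasks (self):
  - task 1 (Research): parent_id=NULL -> NULL
  - task 2 (Test): parent_id=1 -> Research
  - task 3 (Implement): parent_id=2 -> Test
  - task 4 (Review): parent_id=NULL -> NULL
  - task 5 (Design): parent_id=NULL -> NULL
  - task 6 (Optimize): parent_id=5 -> Design
  - task 7 (Document): parent_id=3 -> Implement
  - task 8 (Setup): parent_id=3 -> Implement

SQL:
SELECT a.name, b.name AS project, c.name AS parent
FROM tasks a
LEFT JOIN projects b ON a.project_id = b.id
LEFT JOIN tasks c ON a.parent_id = c.id

Result:
name      | project | parent   
----------+---------+----------
Research  | Delta   | NULL     
Test      | Phoenix | Research 
Implement | NULL    | Test     
Review    | Phoenix | NULL     
Design    | Gamma   | NULL     
Optimize  | Phoenix | Design   
Document  | Gamma   | Implement
Setup     | Gamma   | Implement


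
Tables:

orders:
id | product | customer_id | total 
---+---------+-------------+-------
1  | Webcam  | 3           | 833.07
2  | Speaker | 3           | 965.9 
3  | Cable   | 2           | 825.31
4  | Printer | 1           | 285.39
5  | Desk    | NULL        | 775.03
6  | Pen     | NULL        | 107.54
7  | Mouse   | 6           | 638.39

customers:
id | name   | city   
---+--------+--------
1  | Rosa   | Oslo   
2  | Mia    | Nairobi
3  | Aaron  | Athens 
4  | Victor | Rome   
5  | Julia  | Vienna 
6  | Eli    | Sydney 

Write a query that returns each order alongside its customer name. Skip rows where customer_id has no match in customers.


INNER JOIN keeps only orders rows whose customer_id matches an id in customers. Walk through each order:
  - order 1 (Webcam): customer_id=3 -> matches Aaron
  - order 2 (Speaker): customer_id=3 -> matches Aaron
  - order 3 (Cable): customer_id=2 -> matches Mia
  - order 4 (Printer): customer_id=1 -> matches Rosa
  - order 5 (Desk): customer_id=NULL, no match -> dropped
  - order 6 (Pen): customer_id=NULL, no match -> dropped
  - order 7 (Mouse): customer_id=6 -> matches Eli
So 2 of 7 rows are dropped.

SQL:
SELECT a.product, b.name AS customer
FROM orders a
INNER JOIN customers b ON a.customer_id = b.id

Result:
product | customer
--------+---------
Webcam  | Aaron   
Speaker | Aaron   
Cable   | Mia     
Printer | Rosa    
Mouse   | Eli     


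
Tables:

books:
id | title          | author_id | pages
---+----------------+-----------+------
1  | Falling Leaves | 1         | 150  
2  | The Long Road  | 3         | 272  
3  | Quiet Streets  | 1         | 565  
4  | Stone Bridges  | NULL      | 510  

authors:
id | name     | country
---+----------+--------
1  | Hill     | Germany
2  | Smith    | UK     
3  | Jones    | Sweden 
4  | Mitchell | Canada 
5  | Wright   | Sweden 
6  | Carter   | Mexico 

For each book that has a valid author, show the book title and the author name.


INNER JOIN keeps only books rows whose author_id matches an id in authors. Walk through each book:
  - book 1 (Falling Leaves): author_id=1 -> matches Hill
  - book 2 (The Long Road): author_id=3 -> matches Jones
  - book 3 (Quiet Streets): author_id=1 -> matches Hill
  - book 4 (Stone Bridges): author_id=NULL, no match -> dropped
So 1 of 4 rows is dropped.

SQL:
SELECT a.title, b.name AS author
FROM books a
INNER JOIN authors b ON a.author_id = b.id

Result:
title          | author
---------------+-------
Falling Leaves | Hill  
The Long Road  | Jones 
Quiet Streets  | Hill  


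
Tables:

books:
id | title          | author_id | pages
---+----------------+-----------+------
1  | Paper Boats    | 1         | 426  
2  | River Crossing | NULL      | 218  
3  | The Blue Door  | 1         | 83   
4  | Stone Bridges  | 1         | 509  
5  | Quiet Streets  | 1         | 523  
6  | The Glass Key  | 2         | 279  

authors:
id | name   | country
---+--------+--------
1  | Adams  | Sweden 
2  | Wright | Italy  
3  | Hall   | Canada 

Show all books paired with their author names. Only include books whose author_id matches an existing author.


INNER JOIN keeps only books rows whose author_id matches an id in authors. Walk through each book:
  - book 1 (Paper Boats): author_id=1 -> matches Adams
  - book 2 (River Crossing): author_id=NULL, no match -> dropped
  - book 3 (The Blue Door): author_id=1 -> matches Adams
  - book 4 (Stone Bridges): author_id=1 -> matches Adams
  - book 5 (Quiet Streets): author_id=1 -> matches Adams
  - book 6 (The Glass Key): author_id=2 -> matches Wright
So 1 of 6 rows is dropped.

SQL:
SELECT a.title, b.name AS author
FROM books a
INNER JOIN authors b ON a.author_id = b.id

Result:
title         | author
--------------+-------
Paper Boats   | Adams 
The Blue Door | Adams 
Stone Bridges | Adams 
Quiet Streets | Adams 
The Glass Key | Wright


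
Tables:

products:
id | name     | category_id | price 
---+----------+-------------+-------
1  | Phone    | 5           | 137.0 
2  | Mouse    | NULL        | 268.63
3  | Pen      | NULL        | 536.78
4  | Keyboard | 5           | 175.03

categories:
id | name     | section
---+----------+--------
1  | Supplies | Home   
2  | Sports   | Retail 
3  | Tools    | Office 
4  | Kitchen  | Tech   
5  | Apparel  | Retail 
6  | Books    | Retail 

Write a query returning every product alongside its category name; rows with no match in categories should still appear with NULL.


LEFT JOIN keeps every row from products (the left table); where category_id has no match in categories, the category columns become NULL. Walk through each product:
  - product 1 (Phone): category_id=5 -> matches Apparel
  - product 2 (Mouse): category_id=NULL, no match -> kept with NULL
  - product 3 (Pen): category_id=NULL, no match -> kept with NULL
  - product 4 (Keyboard): category_id=5 -> matches Apparel
All 4 rows appear; 2 have NULL category.

SQL:
SELECT a.name, b.name AS category
FROM products a
LEFT JOIN categories b ON a.category_id = b.id

Result:
name     | category
---------+---------
Phone    | Apparel 
Mouse    | NULL    
Pen      | NULL    
Keyboard | Apparel 


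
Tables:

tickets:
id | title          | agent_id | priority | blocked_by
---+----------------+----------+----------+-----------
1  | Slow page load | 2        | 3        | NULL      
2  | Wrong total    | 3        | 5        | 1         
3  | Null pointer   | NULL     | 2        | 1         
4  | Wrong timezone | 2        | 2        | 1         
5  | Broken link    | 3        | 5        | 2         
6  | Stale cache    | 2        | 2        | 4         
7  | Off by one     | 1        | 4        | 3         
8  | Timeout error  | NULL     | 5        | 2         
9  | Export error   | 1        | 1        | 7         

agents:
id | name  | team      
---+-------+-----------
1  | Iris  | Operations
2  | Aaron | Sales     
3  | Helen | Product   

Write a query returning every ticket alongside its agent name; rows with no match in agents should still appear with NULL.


LEFT JOIN keeps every row from tickets (the left table); where agent_id has no match in agents, the agent columns become NULL. Walk through each ticket:
  - ticket 1 (Slow page load): agent_id=2 -> matches Aaron
  - ticket 2 (Wrong total): agent_id=3 -> matches Helen
  - ticket 3 (Null pointer): agent_id=NULL, no match -> kept with NULL
  - ticket 4 (Wrong timezone): agent_id=2 -> matches Aaron
  - ticket 5 (Broken link): agent_id=3 -> matches Helen
  - ticket 6 (Stale cache): agent_id=2 -> matches Aaron
  - ticket 7 (Off by one): agent_id=1 -> matches Iris
  - ticket 8 (Timeout error): agent_id=NULL, no match -> kept with NULL
  - ticket 9 (Export error): agent_id=1 -> matches Iris
All 9 rows appear; 2 have NULL agent.

SQL:
SELECT a.title, b.name AS agent
FROM tickets a
LEFT JOIN agents b ON a.agent_id = b.id

Result:
title          | agent
---------------+------
Slow page load | Aaron
Wrong total    | Helen
Null pointer   | NULL 
Wrong timezone | Aaron
Broken link    | Helen
Stale cache    | Aaron
Off by one     | Iris 
Timeout error  | NULL 
Export error   | Iris 


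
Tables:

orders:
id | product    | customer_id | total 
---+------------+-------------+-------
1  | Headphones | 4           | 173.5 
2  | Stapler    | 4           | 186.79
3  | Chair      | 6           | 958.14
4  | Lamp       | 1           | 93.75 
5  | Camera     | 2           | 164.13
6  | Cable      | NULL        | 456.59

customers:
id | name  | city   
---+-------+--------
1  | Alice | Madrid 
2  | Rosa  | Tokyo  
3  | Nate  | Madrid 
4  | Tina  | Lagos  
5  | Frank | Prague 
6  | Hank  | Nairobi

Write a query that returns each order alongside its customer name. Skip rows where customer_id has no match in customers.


INNER JOIN keeps only orders rows whose customer_id matches an id in customers. Walk through each order:
  - order 1 (Headphones): customer_id=4 -> matches Tina
  - order 2 (Stapler): customer_id=4 -> matches Tina
  - order 3 (Chair): customer_id=6 -> matches Hank
  - order 4 (Lamp): customer_id=1 -> matches Alice
  - order 5 (Camera): customer_id=2 -> matches Rosa
  - order 6 (Cable): customer_id=NULL, no match -> dropped
So 1 of 6 rows is dropped.

SQL:
SELECT a.product, b.name AS customer
FROM orders a
INNER JOIN customers b ON a.customer_id = b.id

Result:
product    | customer
-----------+---------
Headphones | Tina    
Stapler    | Tina    
Chair      | Hank    
Lamp       | Alice   
Camera     | Rosa    


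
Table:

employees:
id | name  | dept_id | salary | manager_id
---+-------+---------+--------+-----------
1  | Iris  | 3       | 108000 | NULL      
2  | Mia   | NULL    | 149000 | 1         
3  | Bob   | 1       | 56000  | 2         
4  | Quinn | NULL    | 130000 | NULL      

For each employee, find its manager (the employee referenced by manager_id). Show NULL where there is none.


This is a self-join: employees is joined to a second copy of itself, matching each row's manager_id to another row's id. Use LEFT JOIN so rows with manager_id=NULL are kept.
  - employee 1 (Iris): manager_id=NULL -> NULL
  - employee 2 (Mia): manager_id=1 -> Iris
  - employee 3 (Bob): manager_id=2 -> Mia
  - employee 4 (Quinn): manager_id=NULL -> NULL

SQL:
SELECT a.name AS item, b.name AS manager
FROM employees a
LEFT JOIN employees b ON a.manager_id = b.id

Result:
item  | manager
------+--------
Iris  | NULL   
Mia   | Iris   
Bob   | Mia    
Quinn | NULL   


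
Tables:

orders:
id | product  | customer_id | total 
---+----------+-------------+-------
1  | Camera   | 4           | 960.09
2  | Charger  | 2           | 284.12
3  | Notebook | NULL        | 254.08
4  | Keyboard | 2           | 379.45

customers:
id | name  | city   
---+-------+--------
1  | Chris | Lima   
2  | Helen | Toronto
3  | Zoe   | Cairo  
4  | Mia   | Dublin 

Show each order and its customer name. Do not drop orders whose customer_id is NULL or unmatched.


LEFT JOIN keeps every row from orders (the left table); where customer_id has no match in customers, the customer columns become NULL. Walk through each order:
  - order 1 (Camera): customer_id=4 -> matches Mia
  - order 2 (Charger): customer_id=2 -> matches Helen
  - order 3 (Notebook): customer_id=NULL, no match -> kept with NULL
  - order 4 (Keyboard): customer_id=2 -> matches Helen
All 4 rows appear; 1 has NULL customer.

SQL:
SELECT a.product, b.name AS customer
FROM orders a
LEFT JOIN customers b ON a.customer_id = b.id

Result:
product  | customer
---------+---------
Camera   | Mia     
Charger  | Helen   
Notebook | NULL    
Keyboard | Helen   


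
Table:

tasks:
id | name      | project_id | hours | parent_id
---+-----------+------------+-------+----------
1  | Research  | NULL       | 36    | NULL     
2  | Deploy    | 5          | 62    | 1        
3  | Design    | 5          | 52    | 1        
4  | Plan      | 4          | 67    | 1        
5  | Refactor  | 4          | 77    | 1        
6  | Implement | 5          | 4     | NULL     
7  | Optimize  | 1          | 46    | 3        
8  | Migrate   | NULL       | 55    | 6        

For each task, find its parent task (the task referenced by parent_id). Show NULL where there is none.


This is a self-join: tasks is joined to a second copy of itself, matching each row's parent_id to another row's id. Use LEFT JOIN so rows with parent_id=NULL are kept.
  - task 1 (Research): parent_id=NULL -> NULL
  - task 2 (Deploy): parent_id=1 -> Research
  - task 3 (Design): parent_id=1 -> Research
  - task 4 (Plan): parent_id=1 -> Research
  - task 5 (Refactor): parent_id=1 -> Research
  - task 6 (Implement): parent_id=NULL -> NULL
  - task 7 (Optimize): parent_id=3 -> Design
  - task 8 (Migrate): parent_id=6 -> Implement

SQL:
SELECT a.name AS item, b.name AS parent
FROM tasks a
LEFT JOIN tasks b ON a.parent_id = b.id

Result:
item      | parent   
----------+----------
Research  | NULL     
Deploy    | Research 
Design    | Research 
Plan      | Research 
Refactor  | Research 
Implement | NULL     
Optimize  | Design   
Migrate   | Implement


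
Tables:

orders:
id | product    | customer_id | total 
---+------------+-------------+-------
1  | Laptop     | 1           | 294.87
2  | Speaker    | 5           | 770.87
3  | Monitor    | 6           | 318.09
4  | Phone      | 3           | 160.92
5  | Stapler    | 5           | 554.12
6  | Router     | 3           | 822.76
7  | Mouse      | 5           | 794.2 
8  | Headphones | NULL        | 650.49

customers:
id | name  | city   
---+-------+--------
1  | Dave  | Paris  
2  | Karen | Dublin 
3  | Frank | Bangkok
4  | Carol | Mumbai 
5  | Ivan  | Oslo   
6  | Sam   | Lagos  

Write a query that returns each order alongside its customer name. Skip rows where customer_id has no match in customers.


INNER JOIN keeps only orders rows whose customer_id matches an id in customers. Walk through each order:
  - order 1 (Laptop): customer_id=1 -> matches Dave
  - order 2 (Speaker): customer_id=5 -> matches Ivan
  - order 3 (Monitor): customer_id=6 -> matches Sam
  - order 4 (Phone): customer_id=3 -> matches Frank
  - order 5 (Stapler): customer_id=5 -> matches Ivan
  - order 6 (Router): customer_id=3 -> matches Frank
  - order 7 (Mouse): customer_id=5 -> matches Ivan
  - order 8 (Headphones): customer_id=NULL, no match -> dropped
So 1 of 8 rows is dropped.

SQL:
SELECT a.product, b.name AS customer
FROM orders a
INNER JOIN customers b ON a.customer_id = b.id

Result:
product | customer
--------+---------
Laptop  | Dave    
Speaker | Ivan    
Monitor | Sam     
Phone   | Frank   
Stapler | Ivan    
Router  | Frank   
Mouse   | Ivan    


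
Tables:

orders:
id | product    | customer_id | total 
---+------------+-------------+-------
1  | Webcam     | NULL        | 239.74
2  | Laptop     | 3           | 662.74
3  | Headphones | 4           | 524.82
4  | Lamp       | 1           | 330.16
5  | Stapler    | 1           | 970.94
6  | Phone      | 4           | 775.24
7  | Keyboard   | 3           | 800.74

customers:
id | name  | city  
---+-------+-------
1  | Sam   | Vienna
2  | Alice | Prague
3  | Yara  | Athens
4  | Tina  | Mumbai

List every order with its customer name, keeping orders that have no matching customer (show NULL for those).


LEFT JOIN keeps every row from orders (the left table); where customer_id has no match in customers, the customer columns become NULL. Walk through each order:
  - order 1 (Webcam): customer_id=NULL, no match -> kept with NULL
  - order 2 (Laptop): customer_id=3 -> matches Yara
  - order 3 (Headphones): customer_id=4 -> matches Tina
  - order 4 (Lamp): customer_id=1 -> matches Sam
  - order 5 (Stapler): customer_id=1 -> matches Sam
  - order 6 (Phone): customer_id=4 -> matches Tina
  - order 7 (Keyboard): customer_id=3 -> matches Yara
All 7 rows appear; 1 has NULL customer.

SQL:
SELECT a.product, b.name AS customer
FROM orders a
LEFT JOIN customers b ON a.customer_id = b.id

Result:
product    | customer
-----------+---------
Webcam     | NULL    
Laptop     | Yara    
Headphones | Tina    
Lamp       | Sam     
Stapler    | Sam     
Phone      | Tina    
Keyboard   | Yara    


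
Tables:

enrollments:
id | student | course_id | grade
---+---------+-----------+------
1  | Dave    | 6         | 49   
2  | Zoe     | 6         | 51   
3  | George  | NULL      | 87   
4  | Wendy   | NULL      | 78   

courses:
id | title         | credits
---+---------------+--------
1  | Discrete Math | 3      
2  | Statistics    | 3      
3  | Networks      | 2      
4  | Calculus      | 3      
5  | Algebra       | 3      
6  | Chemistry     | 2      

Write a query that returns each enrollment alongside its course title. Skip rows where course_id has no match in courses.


INNER JOIN keeps only enrollments rows whose course_id matches an id in courses. Walk through each enrollment:
  - enrollment 1 (Dave): course_id=6 -> matches Chemistry
  - enrollment 2 (Zoe): course_id=6 -> matches Chemistry
  - enrollment 3 (George): course_id=NULL, no match -> dropped
  - enrollment 4 (Wendy): course_id=NULL, no match -> dropped
So 2 of 4 rows are dropped.

SQL:
SELECT a.student, b.title AS course
FROM enrollments a
INNER JOIN courses b ON a.course_id = b.id

Result:
student | course   
--------+----------
Dave    | Chemistry
Zoe     | Chemistry


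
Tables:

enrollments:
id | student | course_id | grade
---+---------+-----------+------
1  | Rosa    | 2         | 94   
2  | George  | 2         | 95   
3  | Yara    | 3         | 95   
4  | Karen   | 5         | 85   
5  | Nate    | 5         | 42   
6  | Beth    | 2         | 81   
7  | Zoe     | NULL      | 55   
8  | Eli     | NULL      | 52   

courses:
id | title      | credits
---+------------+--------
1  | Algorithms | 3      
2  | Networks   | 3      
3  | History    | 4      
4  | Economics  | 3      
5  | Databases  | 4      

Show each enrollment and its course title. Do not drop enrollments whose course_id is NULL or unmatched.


LEFT JOIN keeps every row from enrollments (the left table); where course_id has no match in courses, the course columns become NULL. Walk through each enrollment:
  - enrollment 1 (Rosa): course_id=2 -> matches Networks
  - enrollment 2 (George): course_id=2 -> matches Networks
  - enrollment 3 (Yara): course_id=3 -> matches History
  - enrollment 4 (Karen): course_id=5 -> matches Databases
  - enrollment 5 (Nate): course_id=5 -> matches Databases
  - enrollment 6 (Beth): course_id=2 -> matches Networks
  - enrollment 7 (Zoe): course_id=NULL, no match -> kept with NULL
  - enrollment 8 (Eli): course_id=NULL, no match -> kept with NULL
All 8 rows appear; 2 have NULL course.

SQL:
SELECT a.student, b.title AS course
FROM enrollments a
LEFT JOIN courses b ON a.course_id = b.id

Result:
student | course   
--------+----------
Rosa    | Networks 
George  | Networks 
Yara    | History  
Karen   | Databases
Nate    | Databases
Beth    | Networks 
Zoe     | NULL     
Eli     | NULL     


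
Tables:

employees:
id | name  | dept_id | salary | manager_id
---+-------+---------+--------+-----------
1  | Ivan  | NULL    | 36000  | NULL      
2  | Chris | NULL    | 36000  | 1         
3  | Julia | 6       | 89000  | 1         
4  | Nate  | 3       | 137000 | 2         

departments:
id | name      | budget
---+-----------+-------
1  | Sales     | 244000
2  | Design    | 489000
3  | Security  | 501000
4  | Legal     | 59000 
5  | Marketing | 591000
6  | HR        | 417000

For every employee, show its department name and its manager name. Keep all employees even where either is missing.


Two LEFT JOINs from the same base table employees: one to departments via dept_id, one to employees itself via manager_id. Both are LEFT so every employee is preserved.
Match against departments:
  - employee 1 (Ivan): dept_id=NULL, no match -> kept with NULL
  - employee 2 (Chris): dept_id=NULL, no match -> kept with NULL
  - employee 3 (Julia): dept_id=6 -> matches HR
  - employee 4 (Nate): dept_id=3 -> matches Security
Match against employees (self):
  - employee 1 (Ivan): manager_id=NULL -> NULL
  - employee 2 (Chris): manager_id=1 -> Ivan
  - employee 3 (Julia): manager_id=1 -> Ivan
  - employee 4 (Nate): manager_id=2 -> Chris

SQL:
SELECT a.name, b.name AS department, c.name AS manager
FROM employees a
LEFT JOIN departments b ON a.dept_id = b.id
LEFT JOIN employees c ON a.manager_id = c.id

Result:
name  | department | manager
------+------------+--------
Ivan  | NULL       | NULL   
Chris | NULL       | Ivan   
Julia | HR         | Ivan   
Nate  | Security   | Chris  


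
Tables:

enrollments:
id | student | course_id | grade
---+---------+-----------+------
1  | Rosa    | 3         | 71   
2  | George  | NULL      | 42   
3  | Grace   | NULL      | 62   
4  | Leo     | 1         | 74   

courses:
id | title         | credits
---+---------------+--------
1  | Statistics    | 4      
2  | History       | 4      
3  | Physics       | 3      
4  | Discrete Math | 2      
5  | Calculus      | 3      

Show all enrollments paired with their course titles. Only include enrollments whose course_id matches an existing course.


INNER JOIN keeps only enrollments rows whose course_id matches an id in courses. Walk through each enrollment:
  - enrollment 1 (Rosa): course_id=3 -> matches Physics
  - enrollment 2 (George): course_id=NULL, no match -> dropped
  - enrollment 3 (Grace): course_id=NULL, no match -> dropped
  - enrollment 4 (Leo): course_id=1 -> matches Statistics
So 2 of 4 rows are dropped.

SQL:
SELECT a.student, b.title AS course
FROM enrollments a
INNER JOIN courses b ON a.course_id = b.id

Result:
student | course    
--------+-----------
Rosa    | Physics   
Leo     | Statistics


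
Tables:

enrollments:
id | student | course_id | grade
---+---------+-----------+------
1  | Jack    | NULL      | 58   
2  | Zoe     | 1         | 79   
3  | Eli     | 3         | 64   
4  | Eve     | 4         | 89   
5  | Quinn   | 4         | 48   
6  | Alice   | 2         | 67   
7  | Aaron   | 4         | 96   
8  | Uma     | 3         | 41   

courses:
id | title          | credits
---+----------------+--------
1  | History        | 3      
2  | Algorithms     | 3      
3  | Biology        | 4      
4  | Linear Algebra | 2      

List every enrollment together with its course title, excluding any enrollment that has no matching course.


INNER JOIN keeps only enrollments rows whose course_id matches an id in courses. Walk through each enrollment:
  - enrollment 1 (Jack): course_id=NULL, no match -> dropped
  - enrollment 2 (Zoe): course_id=1 -> matches History
  - enrollment 3 (Eli): course_id=3 -> matches Biology
  - enrollment 4 (Eve): course_id=4 -> matches Linear Algebra
  - enrollment 5 (Quinn): course_id=4 -> matches Linear Algebra
  - enrollment 6 (Alice): course_id=2 -> matches Algorithms
  - enrollment 7 (Aaron): course_id=4 -> matches Linear Algebra
  - enrollment 8 (Uma): course_id=3 -> matches Biology
So 1 of 8 rows is dropped.

SQL:
SELECT a.student, b.title AS course
FROM enrollments a
INNER JOIN courses b ON a.course_id = b.id

Result:
student | course        
--------+---------------
Zoe     | History       
Eli     | Biology       
Eve     | Linear Algebra
Quinn   | Linear Algebra
Alice   | Algorithms    
Aaron   | Linear Algebra
Uma     | Biology       


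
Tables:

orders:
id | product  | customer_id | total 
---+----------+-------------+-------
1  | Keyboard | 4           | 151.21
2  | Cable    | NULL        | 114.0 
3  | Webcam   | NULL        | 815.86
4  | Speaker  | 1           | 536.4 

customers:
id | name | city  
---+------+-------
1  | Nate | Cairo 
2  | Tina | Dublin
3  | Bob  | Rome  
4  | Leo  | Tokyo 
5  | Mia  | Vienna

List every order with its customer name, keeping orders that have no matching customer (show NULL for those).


LEFT JOIN keeps every row from orders (the left table); where customer_id has no match in customers, the customer columns become NULL. Walk through each order:
  - order 1 (Keyboard): customer_id=4 -> matches Leo
  - order 2 (Cable): customer_id=NULL, no match -> kept with NULL
  - order 3 (Webcam): customer_id=NULL, no match -> kept with NULL
  - order 4 (Speaker): customer_id=1 -> matches Nate
All 4 rows appear; 2 have NULL customer.

SQL:
SELECT a.product, b.name AS customer
FROM orders a
LEFT JOIN customers b ON a.customer_id = b.id

Result:
product  | customer
---------+---------
Keyboard | Leo     
Cable    | NULL    
Webcam   | NULL    
Speaker  | Nate    


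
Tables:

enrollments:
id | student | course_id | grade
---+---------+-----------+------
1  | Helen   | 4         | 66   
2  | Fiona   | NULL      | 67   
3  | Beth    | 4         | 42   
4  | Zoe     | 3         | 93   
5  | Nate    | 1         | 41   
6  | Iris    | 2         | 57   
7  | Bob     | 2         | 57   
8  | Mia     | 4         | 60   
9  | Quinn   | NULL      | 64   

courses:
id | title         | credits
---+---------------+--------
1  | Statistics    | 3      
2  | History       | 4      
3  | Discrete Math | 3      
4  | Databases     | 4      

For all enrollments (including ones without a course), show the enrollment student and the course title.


LEFT JOIN keeps every row from enrollments (the left table); where course_id has no match in courses, the course columns become NULL. Walk through each enrollment:
  - enrollment 1 (Helen): course_id=4 -> matches Databases
  - enrollment 2 (Fiona): course_id=NULL, no match -> kept with NULL
  - enrollment 3 (Beth): course_id=4 -> matches Databases
  - enrollment 4 (Zoe): course_id=3 -> matches Discrete Math
  - enrollment 5 (Nate): course_id=1 -> matches Statistics
  - enrollment 6 (Iris): course_id=2 -> matches History
  - enrollment 7 (Bob): course_id=2 -> matches History
  - enrollment 8 (Mia): course_id=4 -> matches Databases
  - enrollment 9 (Quinn): course_id=NULL, no match -> kept with NULL
All 9 rows appear; 2 have NULL course.

SQL:
SELECT a.student, b.title AS course
FROM enrollments a
LEFT JOIN courses b ON a.course_id = b.id

Result:
student | course       
--------+--------------
Helen   | Databases    
Fiona   | NULL         
Beth    | Databases    
Zoe     | Discrete Math
Nate    | Statistics   
Iris    | History      
Bob     | History      
Mia     | Databases    
Quinn   | NULL         


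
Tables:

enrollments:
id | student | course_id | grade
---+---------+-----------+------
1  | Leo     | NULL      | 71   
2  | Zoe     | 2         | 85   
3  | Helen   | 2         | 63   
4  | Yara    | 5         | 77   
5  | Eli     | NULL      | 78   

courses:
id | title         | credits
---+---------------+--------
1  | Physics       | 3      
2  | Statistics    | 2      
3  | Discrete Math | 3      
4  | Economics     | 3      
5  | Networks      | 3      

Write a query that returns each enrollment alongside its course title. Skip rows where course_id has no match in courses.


INNER JOIN keeps only enrollments rows whose course_id matches an id in courses. Walk through each enrollment:
  - enrollment 1 (Leo): course_id=NULL, no match -> dropped
  - enrollment 2 (Zoe): course_id=2 -> matches Statistics
  - enrollment 3 (Helen): course_id=2 -> matches Statistics
  - enrollment 4 (Yara): course_id=5 -> matches Networks
  - enrollment 5 (Eli): course_id=NULL, no match -> dropped
So 2 of 5 rows are dropped.

SQL:
SELECT a.student, b.title AS course
FROM enrollments a
INNER JOIN courses b ON a.course_id = b.id

Result:
student | course    
--------+-----------
Zoe     | Statistics
Helen   | Statistics
Yara    | Networks  


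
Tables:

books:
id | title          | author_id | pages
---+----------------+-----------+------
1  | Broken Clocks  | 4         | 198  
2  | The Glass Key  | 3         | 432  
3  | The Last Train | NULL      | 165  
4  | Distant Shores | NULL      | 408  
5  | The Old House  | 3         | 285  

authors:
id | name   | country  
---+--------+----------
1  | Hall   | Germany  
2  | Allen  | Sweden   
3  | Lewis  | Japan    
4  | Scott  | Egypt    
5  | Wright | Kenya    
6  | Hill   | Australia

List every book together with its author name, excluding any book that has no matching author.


INNER JOIN keeps only books rows whose author_id matches an id in authors. Walk through each book:
  - book 1 (Broken Clocks): author_id=4 -> matches Scott
  - book 2 (The Glass Key): author_id=3 -> matches Lewis
  - book 3 (The Last Train): author_id=NULL, no match -> dropped
  - book 4 (Distant Shores): author_id=NULL, no match -> dropped
  - book 5 (The Old House): author_id=3 -> matches Lewis
So 2 of 5 rows are dropped.

SQL:
SELECT a.title, b.name AS author
FROM books a
INNER JOIN authors b ON a.author_id = b.id

Result:
title         | author
--------------+-------
Broken Clocks | Scott 
The Glass Key | Lewis 
The Old House | Lewis 


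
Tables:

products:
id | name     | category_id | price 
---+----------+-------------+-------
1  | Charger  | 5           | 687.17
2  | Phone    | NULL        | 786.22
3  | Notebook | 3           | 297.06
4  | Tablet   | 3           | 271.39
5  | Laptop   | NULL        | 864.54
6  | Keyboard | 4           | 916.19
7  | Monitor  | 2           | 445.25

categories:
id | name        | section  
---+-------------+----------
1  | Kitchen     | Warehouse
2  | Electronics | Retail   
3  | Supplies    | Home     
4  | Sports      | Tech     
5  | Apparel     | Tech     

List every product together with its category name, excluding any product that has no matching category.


INNER JOIN keeps only products rows whose category_id matches an id in categories. Walk through each product:
  - product 1 (Charger): category_id=5 -> matches Apparel
  - product 2 (Phone): category_id=NULL, no match -> dropped
  - product 3 (Notebook): category_id=3 -> matches Supplies
  - product 4 (Tablet): category_id=3 -> matches Supplies
  - product 5 (Laptop): category_id=NULL, no match -> dropped
  - product 6 (Keyboard): category_id=4 -> matches Sports
  - product 7 (Monitor): category_id=2 -> matches Electronics
So 2 of 7 rows are dropped.

SQL:
SELECT a.name, b.name AS category
FROM products a
INNER JOIN categories b ON a.category_id = b.id

Result:
name     | category   
---------+------------
Charger  | Apparel    
Notebook | Supplies   
Tablet   | Supplies   
Keyboard | Sports     
Monitor  | Electronics


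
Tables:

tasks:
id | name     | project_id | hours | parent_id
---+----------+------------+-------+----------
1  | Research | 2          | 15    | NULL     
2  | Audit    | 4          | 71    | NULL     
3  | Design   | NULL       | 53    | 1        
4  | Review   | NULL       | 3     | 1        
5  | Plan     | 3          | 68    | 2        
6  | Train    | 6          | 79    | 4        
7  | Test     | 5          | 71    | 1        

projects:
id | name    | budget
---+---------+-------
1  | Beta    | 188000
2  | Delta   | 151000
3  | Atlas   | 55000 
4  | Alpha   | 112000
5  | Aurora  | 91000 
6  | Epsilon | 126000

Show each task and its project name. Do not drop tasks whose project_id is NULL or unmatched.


LEFT JOIN keeps every row from tasks (the left table); where project_id has no match in projects, the project columns become NULL. Walk through each task:
  - task 1 (Research): project_id=2 -> matches Delta
  - task 2 (Audit): project_id=4 -> matches Alpha
  - task 3 (Design): project_id=NULL, no match -> kept with NULL
  - task 4 (Review): project_id=NULL, no match -> kept with NULL
  - task 5 (Plan): project_id=3 -> matches Atlas
  - task 6 (Train): project_id=6 -> matches Epsilon
  - task 7 (Test): project_id=5 -> matches Aurora
All 7 rows appear; 2 have NULL project.

SQL:
SELECT a.name, b.name AS project
FROM tasks a
LEFT JOIN projects b ON a.project_id = b.id

Result:
name     | project
---------+--------
Research | Delta  
Audit    | Alpha  
Design   | NULL   
Review   | NULL   
Plan     | Atlas  
Train    | Epsilon
Test     | Aurora 


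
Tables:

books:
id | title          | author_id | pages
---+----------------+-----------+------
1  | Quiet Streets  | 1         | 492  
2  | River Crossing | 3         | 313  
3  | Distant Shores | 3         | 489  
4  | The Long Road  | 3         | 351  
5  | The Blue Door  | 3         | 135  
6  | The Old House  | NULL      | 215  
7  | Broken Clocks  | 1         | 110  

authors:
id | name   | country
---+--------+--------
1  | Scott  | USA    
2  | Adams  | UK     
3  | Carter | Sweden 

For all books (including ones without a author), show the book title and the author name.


LEFT JOIN keeps every row from books (the left table); where author_id has no match in authors, the author columns become NULL. Walk through each book:
  - book 1 (Quiet Streets): author_id=1 -> matches Scott
  - book 2 (River Crossing): author_id=3 -> matches Carter
  - book 3 (Distant Shores): author_id=3 -> matches Carter
  - book 4 (The Long Road): author_id=3 -> matches Carter
  - book 5 (The Blue Door): author_id=3 -> matches Carter
  - book 6 (The Old House): author_id=NULL, no match -> kept with NULL
  - book 7 (Broken Clocks): author_id=1 -> matches Scott
All 7 rows appear; 1 has NULL author.

SQL:
SELECT a.title, b.name AS author
FROM books a
LEFT JOIN authors b ON a.author_id = b.id

Result:
title          | author
---------------+-------
Quiet Streets  | Scott 
River Crossing | Carter
Distant Shores | Carter
The Long Road  | Carter
The Blue Door  | Carter
The Old House  | NULL  
Broken Clocks  | Scott 


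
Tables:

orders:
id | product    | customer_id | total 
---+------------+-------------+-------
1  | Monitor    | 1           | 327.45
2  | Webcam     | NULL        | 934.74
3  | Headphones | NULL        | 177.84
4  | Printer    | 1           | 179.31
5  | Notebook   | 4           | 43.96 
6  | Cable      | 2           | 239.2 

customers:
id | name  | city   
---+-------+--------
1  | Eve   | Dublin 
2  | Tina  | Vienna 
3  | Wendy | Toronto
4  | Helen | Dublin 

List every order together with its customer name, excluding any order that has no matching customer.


INNER JOIN keeps only orders rows whose customer_id matches an id in customers. Walk through each order:
  - order 1 (Monitor): customer_id=1 -> matches Eve
  - order 2 (Webcam): customer_id=NULL, no match -> dropped
  - order 3 (Headphones): customer_id=NULL, no match -> dropped
  - order 4 (Printer): customer_id=1 -> matches Eve
  - order 5 (Notebook): customer_id=4 -> matches Helen
  - order 6 (Cable): customer_id=2 -> matches Tina
So 2 of 6 rows are dropped.

SQL:
SELECT a.product, b.name AS customer
FROM orders a
INNER JOIN customers b ON a.customer_id = b.id

Result:
product  | customer
---------+---------
Monitor  | Eve     
Printer  | Eve     
Notebook | Helen   
Cable    | Tina    


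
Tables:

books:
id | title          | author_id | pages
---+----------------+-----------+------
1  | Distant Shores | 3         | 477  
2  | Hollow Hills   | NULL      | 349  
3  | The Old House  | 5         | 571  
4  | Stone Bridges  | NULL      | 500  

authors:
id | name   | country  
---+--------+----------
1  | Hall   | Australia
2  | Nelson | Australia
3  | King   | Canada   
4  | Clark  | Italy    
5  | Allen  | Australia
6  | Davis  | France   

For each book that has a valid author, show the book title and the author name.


INNER JOIN keeps only books rows whose author_id matches an id in authors. Walk through each book:
  - book 1 (Distant Shores): author_id=3 -> matches King
  - book 2 (Hollow Hills): author_id=NULL, no match -> dropped
  - book 3 (The Old House): author_id=5 -> matches Allen
  - book 4 (Stone Bridges): author_id=NULL, no match -> dropped
So 2 of 4 rows are dropped.

SQL:
SELECT a.title, b.name AS author
FROM books a
INNER JOIN authors b ON a.author_id = b.id

Result:
title          | author
---------------+-------
Distant Shores | King  
The Old House  | Allen 


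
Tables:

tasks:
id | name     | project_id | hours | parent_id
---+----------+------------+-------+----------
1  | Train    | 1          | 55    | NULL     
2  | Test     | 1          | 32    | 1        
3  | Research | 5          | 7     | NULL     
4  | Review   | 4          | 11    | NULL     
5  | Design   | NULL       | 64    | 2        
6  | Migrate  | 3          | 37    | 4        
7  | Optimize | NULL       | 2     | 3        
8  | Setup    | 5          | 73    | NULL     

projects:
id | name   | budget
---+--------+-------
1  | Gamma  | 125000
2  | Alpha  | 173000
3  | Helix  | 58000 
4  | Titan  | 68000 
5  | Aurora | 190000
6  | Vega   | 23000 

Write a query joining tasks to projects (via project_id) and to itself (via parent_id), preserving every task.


Two LEFT JOINs from the same base table tasks: one to projects via project_id, one to tasks itself via parent_id. Both are LEFT so every task is preserved.
Match against projects:
  - task 1 (Train): project_id=1 -> matches Gamma
  - task 2 (Test): project_id=1 -> matches Gamma
  - task 3 (Research): project_id=5 -> matches Aurora
  - task 4 (Review): project_id=4 -> matches Titan
  - task 5 (Design): project_id=NULL, no match -> kept with NULL
  - task 6 (Migrate): project_id=3 -> matches Helix
  - task 7 (Optimize): project_id=NULL, no match -> kept with NULL
  - task 8 (Setup): project_id=5 -> matches Aurora
Match against tasks (self):
  - task 1 (Train): parent_id=NULL -> NULL
  - task 2 (Test): parent_id=1 -> Train
  - task 3 (Research): parent_id=NULL -> NULL
  - task 4 (Review): parent_id=NULL -> NULL
  - task 5 (Design): parent_id=2 -> Test
  - task 6 (Migrate): parent_id=4 -> Review
  - task 7 (Optimize): parent_id=3 -> Research
  - task 8 (Setup): parent_id=NULL -> NULL

SQL:
SELECT a.name, b.name AS project, c.name AS parent
FROM tasks a
LEFT JOIN projects b ON a.project_id = b.id
LEFT JOIN tasks c ON a.parent_id = c.id

Result:
name     | project | parent  
---------+---------+---------
Train    | Gamma   | NULL    
Test     | Gamma   | Train   
Research | Aurora  | NULL    
Review   | Titan   | NULL    
Design   | NULL    | Test    
Migrate  | Helix   | Review  
Optimize | NULL    | Research
Setup    | Aurora  | NULL    
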